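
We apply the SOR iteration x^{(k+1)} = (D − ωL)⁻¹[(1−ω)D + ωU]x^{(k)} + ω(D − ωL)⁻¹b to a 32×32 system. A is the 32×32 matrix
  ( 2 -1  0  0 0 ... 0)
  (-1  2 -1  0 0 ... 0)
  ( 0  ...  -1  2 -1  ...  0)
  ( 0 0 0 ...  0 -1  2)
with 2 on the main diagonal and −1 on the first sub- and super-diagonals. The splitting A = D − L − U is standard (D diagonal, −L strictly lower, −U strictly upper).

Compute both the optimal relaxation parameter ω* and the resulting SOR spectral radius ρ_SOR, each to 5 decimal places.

With n=32, ρ(Jacobi) = cos(π/33) = 0.99547.
√(1 − cos²(π/33)) = sin(π/33) ≈ 0.095056.
ω* = 2 / (1 + 0.095056) = 2 / 1.095056 ≈ 1.82639.
At ω = 1.82639 every |λ(B_ω)| = ω−1, so ρ_SOR = 0.82639.

ω* = 1.82639, ρ_SOR = 0.82639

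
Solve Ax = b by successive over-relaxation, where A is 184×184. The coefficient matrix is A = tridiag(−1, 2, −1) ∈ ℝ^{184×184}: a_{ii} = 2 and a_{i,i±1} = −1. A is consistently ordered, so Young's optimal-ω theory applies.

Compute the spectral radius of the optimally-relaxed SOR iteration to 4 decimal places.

n=184: λ(B_J) = 1 − λ(A)/2 = cos(kπ/185); k=1 gives ρ_J = 0.9999.
√(1 − cos²(π/185)) = sin(π/185) ≈ 0.01698.
[ω*] 2 ÷ (1 + 0.01698) = 2 ÷ 1.01698 = 1.9666.
and ρ(B_{ω*}) = 1.9666 − 1 = 0.9666.

ρ_SOR = 0.9666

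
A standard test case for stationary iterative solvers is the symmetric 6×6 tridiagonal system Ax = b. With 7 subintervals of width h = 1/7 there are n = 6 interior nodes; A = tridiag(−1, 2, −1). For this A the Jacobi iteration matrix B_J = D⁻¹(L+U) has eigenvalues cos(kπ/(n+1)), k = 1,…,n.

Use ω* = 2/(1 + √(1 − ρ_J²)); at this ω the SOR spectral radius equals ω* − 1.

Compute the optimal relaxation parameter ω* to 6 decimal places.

ω* = 1.394813

[ρ_J] n=6: ρ(B_J) = cos(π/(n+1)) = cos(π/7) = 0.900969.
√(1−ρ_J²) = |sin(π/7)| = 0.4338837
[ω*] 2 ÷ (1 + 0.4338837) = 2 ÷ 1.4338837 = 1.394813.
ρ_SOR = ω* − 1 ≈ 0.394813.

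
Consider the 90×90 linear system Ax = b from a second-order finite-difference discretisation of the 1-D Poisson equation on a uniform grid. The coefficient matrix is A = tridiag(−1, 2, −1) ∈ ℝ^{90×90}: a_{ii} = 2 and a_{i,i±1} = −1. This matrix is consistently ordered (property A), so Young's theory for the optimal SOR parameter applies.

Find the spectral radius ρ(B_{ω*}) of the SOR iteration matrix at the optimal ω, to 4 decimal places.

ρ_SOR = 0.9333

spectrum of D⁻¹(L+U) = {cos(kπ/91) : 1≤k≤90}; ρ_J = cos(π/91) = 0.9994.
1 − cos²(π/91) = sin²(π/91) ⇒ √(1−ρ_J²) = sin(π/91) = 0.03452.
ω* = 2/(1+0.03452) = 1.9333
ρ(B_{ω*}) = ω*−1 = 0.9333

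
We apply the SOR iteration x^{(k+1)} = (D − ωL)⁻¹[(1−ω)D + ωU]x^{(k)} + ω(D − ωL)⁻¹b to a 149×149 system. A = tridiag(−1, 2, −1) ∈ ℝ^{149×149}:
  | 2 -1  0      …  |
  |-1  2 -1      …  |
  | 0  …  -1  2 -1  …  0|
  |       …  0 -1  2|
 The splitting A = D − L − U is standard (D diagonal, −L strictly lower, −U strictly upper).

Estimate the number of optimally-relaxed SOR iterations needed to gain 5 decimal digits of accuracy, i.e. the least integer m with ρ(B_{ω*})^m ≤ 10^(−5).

spectrum of D⁻¹(L+U) = {cos(kπ/150) : 1≤k≤149}; ρ_J = cos(π/150) = 0.9997807.
root = sin(π/150) = 0.0209424  (since 1−cos² = sin²).
Then 2/(1+√(1−ρ_J²)) = 2/(1+0.0209424); ω* = 2/1.0209424 = 1.9589744.
and ρ(B_{ω*}) = 1.9589744 − 1 = 0.9589744.
ρ_SOR^m ≤ 10^(−5) ⇔ m ≥ 5·ln10/(−ln 0.9589744) = 11.5129/0.0418909 = 274.831; m = ⌈274.831⌉ = 275.

m = 275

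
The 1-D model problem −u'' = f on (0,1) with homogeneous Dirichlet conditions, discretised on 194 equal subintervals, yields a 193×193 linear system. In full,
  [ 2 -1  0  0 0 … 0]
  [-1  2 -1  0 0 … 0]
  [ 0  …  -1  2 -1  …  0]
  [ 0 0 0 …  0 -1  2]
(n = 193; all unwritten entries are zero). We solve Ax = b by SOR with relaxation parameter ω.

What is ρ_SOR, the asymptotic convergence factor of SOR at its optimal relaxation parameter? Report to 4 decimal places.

ρ_SOR = 0.9681

spectrum of D⁻¹(L+U) = {cos(kπ/194) : 1≤k≤193}; ρ_J = cos(π/194) = 0.9999.
√(1 − cos²(π/194)) = sin(π/194) ≈ 0.01619.
[ω*] 2 ÷ (1 + 0.01619) = 2 ÷ 1.01619 = 1.9681.
At ω = 1.9681 every |λ(B_ω)| = ω−1, so ρ_SOR = 0.9681.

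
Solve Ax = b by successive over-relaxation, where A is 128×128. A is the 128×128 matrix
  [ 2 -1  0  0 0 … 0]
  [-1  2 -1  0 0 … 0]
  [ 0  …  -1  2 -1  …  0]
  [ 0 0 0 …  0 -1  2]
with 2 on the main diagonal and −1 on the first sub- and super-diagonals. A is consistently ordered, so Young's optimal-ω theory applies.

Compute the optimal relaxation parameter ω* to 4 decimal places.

ω* = 1.9525

½·tridiag(1,0,1) at n=128: λ_k = cos(kπ/129); max |λ| at k=1 ⇒ ρ_J = cos(π/129) ≈ 0.9997.
1 − cos²(π/129) = sin²(π/129) ⇒ √(1−ρ_J²) = sin(π/129) = 0.02435.
ω* = 2 / (1 + 0.02435) = 2 / 1.02435 ≈ 1.9525.
ρ_SOR = ω* − 1 = 1.9525 − 1 = 0.9525.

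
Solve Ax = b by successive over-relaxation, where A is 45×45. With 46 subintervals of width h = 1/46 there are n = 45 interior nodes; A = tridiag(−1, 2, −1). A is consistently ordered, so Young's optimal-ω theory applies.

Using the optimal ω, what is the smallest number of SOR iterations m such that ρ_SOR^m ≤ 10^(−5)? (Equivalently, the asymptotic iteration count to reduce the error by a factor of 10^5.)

m = 85

[ρ_J] n=45: ρ(B_J) = cos(π/(n+1)) = cos(π/46) = 0.9976688.
√(1−ρ_J²) simplifies to sin(π/46) = 0.0682424.
So ω* = 2/1.0682424 = 1.8722342 (Young).
ρ_SOR = ω* − 1 = 1.8722342 − 1 = 0.8722342.
Need (0.8722342)^m ≤ 10^(−5): m ≥ 5·ln10/|ln 0.8722342| = 11.5129/0.136697 = 84.222 ⇒ m = 85.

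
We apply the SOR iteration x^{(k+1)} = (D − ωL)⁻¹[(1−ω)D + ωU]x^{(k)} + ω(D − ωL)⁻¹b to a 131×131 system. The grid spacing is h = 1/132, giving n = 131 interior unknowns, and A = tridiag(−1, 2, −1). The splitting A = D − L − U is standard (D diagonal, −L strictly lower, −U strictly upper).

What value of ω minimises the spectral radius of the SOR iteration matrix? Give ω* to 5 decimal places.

[ρ_J] n=131: ρ(B_J) = cos(π/(n+1)) = cos(π/132) = 0.99972.
root = sin(π/132) = 0.023798  (since 1−cos² = sin²).
ω* = 2/(1 + 0.023798) = 2/1.023798 = 1.95351.
ρ(B_{ω*}) = ω*−1 = 0.95351

ω* = 1.95351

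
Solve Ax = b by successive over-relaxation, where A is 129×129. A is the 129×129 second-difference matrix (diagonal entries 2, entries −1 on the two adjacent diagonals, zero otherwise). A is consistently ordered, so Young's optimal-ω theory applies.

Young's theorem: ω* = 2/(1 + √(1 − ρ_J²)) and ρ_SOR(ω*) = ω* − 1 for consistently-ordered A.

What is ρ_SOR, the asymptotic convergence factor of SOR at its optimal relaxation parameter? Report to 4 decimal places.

ρ_SOR = 0.9528

n=129: λ(B_J) = 1 − λ(A)/2 = cos(kπ/130); k=1 gives ρ_J = 0.9997.
√(1−ρ_J²) simplifies to sin(π/130) = 0.02416.
[ω*] 2 ÷ (1 + 0.02416) = 2 ÷ 1.02416 = 1.9528.
[ρ_SOR] ω* − 1 = 0.9528.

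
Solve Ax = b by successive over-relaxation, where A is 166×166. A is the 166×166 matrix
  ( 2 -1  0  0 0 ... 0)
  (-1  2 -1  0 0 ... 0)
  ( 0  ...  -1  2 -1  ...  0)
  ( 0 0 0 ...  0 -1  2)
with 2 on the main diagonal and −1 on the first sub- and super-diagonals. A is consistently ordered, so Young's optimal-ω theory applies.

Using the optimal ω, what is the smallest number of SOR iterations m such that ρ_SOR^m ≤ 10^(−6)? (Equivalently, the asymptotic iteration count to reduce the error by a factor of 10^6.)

½·tridiag(1,0,1) at n=166: λ_k = cos(kπ/167); max |λ| at k=1 ⇒ ρ_J = cos(π/167) ≈ 0.9998231.
√(1 − cos²(π/167)) = sin(π/167) ≈ 0.0188108.
Young: ω* = 2/(1+√(1−ρ_J²)) = 2/(1+0.0188108) = 2/1.0188108 = 1.9630730.
Hence ρ(B_{ω*}) = 1.9630730 − 1 = 0.9630730.
(0.9630730)^m ≤ 10^{−6}  ⇒  m·ln(0.9630730) ≤ −6·ln10  ⇒  m ≥ 367.179  ⇒  m = 368

m = 368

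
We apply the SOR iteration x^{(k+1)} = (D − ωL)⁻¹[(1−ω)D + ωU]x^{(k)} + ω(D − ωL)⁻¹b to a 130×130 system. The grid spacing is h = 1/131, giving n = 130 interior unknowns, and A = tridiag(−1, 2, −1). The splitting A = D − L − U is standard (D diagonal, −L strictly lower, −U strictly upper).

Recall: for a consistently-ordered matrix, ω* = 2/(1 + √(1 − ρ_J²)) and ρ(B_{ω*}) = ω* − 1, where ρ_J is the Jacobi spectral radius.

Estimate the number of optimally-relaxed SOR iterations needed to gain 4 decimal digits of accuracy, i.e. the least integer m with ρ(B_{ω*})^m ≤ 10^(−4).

m = 193

½·tridiag(1,0,1) at n=130: λ_k = cos(kπ/131); max |λ| at k=1 ⇒ ρ_J = cos(π/131) ≈ 0.9997125.
√(1−ρ_J²) = |sin(π/131)| = 0.0239793
[ω*] 2 ÷ (1 + 0.0239793) = 2 ÷ 1.0239793 = 1.9531645.
[ρ_SOR] ω* − 1 = 0.9531645.
ρ_SOR^m ≤ 10^(−4) ⇔ m ≥ 4·ln10/(−ln 0.9531645) = 9.21034/0.0479678 = 192.011; m = ⌈192.011⌉ = 193.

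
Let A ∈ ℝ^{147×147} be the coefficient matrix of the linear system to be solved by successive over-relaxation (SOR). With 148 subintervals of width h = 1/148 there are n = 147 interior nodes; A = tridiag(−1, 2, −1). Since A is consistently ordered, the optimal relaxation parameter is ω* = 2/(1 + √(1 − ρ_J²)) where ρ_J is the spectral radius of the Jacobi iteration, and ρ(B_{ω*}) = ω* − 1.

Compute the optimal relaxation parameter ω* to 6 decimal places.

ω* = 1.958432

B_J for the 147×147 system has eigenvalues cos(kπ/148); ρ_J = cos(π/148) = 0.999775.
√(1−ρ_J²) simplifies to sin(π/148) = 0.0212254.
ω* = 2 / (1 + 0.0212254) = 2 / 1.0212254 ≈ 1.958432.
[ρ_SOR] ω* − 1 = 0.958432.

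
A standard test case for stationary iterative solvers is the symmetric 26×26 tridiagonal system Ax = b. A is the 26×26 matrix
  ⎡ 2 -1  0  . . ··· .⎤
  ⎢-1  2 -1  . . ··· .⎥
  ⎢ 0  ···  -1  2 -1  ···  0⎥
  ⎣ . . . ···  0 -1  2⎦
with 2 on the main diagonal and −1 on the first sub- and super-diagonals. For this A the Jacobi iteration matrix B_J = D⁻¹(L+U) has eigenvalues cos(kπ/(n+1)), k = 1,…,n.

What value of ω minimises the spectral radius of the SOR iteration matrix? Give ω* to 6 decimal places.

ω* = 1.791966

[ρ_J] n=26: ρ(B_J) = cos(π/(n+1)) = cos(π/27) = 0.993238.
1 − cos²(π/27) = sin²(π/27) ⇒ √(1−ρ_J²) = sin(π/27) = 0.1160929.
Then 2/(1+√(1−ρ_J²)) = 2/(1+0.1160929); ω* = 2/1.1160929 = 1.791966.
ρ(B_{ω*}) = ω*−1 = 0.791966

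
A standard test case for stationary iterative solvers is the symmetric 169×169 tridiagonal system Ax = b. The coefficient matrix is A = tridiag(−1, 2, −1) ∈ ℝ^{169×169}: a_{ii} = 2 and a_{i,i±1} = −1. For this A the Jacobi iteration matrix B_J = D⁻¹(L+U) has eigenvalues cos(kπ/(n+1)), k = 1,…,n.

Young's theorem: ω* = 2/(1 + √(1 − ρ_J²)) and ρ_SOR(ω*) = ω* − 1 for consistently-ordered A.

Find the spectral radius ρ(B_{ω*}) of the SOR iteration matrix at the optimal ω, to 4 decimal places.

ρ_SOR = 0.9637

B_J for the 169×169 system has eigenvalues cos(kπ/170); ρ_J = cos(π/170) = 0.9998.
1 − cos²(π/170) = sin²(π/170) ⇒ √(1−ρ_J²) = sin(π/170) = 0.01848.
ω* = 2/(1+0.01848) = 1.9637
[ρ_SOR] ω* − 1 = 0.9637.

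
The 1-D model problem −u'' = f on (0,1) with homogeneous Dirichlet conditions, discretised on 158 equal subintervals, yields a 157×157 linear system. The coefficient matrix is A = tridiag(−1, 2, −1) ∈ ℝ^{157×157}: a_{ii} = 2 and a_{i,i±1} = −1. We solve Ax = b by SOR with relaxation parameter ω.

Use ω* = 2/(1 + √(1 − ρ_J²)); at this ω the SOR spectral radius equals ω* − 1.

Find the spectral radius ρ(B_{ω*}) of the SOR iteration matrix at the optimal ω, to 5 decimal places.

ρ_SOR = 0.96101

With n=157, ρ(Jacobi) = cos(π/158) = 0.99980.
√(1−ρ_J²) simplifies to sin(π/158) = 0.019882.
ω* = 2 / (1 + 0.019882) = 2 / 1.019882 ≈ 1.96101.
and ρ(B_{ω*}) = 1.96101 − 1 = 0.96101.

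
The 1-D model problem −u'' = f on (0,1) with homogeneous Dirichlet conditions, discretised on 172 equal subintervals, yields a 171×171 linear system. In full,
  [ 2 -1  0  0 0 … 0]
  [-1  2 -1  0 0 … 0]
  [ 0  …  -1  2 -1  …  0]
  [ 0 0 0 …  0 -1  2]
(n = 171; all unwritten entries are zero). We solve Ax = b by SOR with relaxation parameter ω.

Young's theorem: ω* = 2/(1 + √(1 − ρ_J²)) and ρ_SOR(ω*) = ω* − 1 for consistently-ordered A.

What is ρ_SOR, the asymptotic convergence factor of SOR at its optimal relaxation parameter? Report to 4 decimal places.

ρ_SOR = 0.9641

[ρ_J] n=171: ρ(B_J) = cos(π/(n+1)) = cos(π/172) = 0.9998.
√(1 − cos²(π/172)) = sin(π/172) ≈ 0.01826.
ω* = 2 / (1 + 0.01826) = 2 / 1.01826 ≈ 1.9641.
[ρ_SOR] ω* − 1 = 0.9641.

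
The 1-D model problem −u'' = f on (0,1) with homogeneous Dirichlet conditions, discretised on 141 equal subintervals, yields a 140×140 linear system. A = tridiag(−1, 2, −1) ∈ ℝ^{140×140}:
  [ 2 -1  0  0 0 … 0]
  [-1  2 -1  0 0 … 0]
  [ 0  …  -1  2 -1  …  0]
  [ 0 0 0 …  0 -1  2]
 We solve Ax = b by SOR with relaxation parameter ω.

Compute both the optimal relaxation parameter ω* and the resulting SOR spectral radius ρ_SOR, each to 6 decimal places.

[ρ_J] n=140: ρ(B_J) = cos(π/(n+1)) = cos(π/141) = 0.999752.
√(1 − cos²(π/141)) = sin(π/141) ≈ 0.0222790.
ω* = 2/(1 + 0.0222790) = 2/1.0222790 = 1.956413.
ρ_SOR = ω* − 1 ≈ 0.956413.

ω* = 1.956413, ρ_SOR = 0.956413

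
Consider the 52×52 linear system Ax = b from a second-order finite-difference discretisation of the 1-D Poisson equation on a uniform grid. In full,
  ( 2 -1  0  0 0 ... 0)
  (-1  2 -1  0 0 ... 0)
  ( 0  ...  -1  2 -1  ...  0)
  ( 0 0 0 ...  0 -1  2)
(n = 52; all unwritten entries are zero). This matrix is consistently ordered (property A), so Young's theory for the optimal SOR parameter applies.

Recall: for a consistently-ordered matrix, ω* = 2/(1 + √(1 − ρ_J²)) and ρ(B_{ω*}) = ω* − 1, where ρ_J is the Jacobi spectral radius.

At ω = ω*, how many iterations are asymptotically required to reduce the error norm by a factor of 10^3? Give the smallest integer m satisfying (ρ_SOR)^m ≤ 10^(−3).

[ρ_J] n=52: ρ(B_J) = cos(π/(n+1)) = cos(π/53) = 0.9982437.
√(1 − cos²(π/53)) = sin(π/53) ≈ 0.0592406.
[ω*] 2 ÷ (1 + 0.0592406) = 2 ÷ 1.0592406 = 1.8881451.
ρ(B_{ω*}) = ω*−1 = 0.8881451
(0.8881451)^m ≤ 10^{−3}  ⇒  m·ln(0.8881451) ≤ −3·ln10  ⇒  m ≥ 58.234  ⇒  m = 59

m = 59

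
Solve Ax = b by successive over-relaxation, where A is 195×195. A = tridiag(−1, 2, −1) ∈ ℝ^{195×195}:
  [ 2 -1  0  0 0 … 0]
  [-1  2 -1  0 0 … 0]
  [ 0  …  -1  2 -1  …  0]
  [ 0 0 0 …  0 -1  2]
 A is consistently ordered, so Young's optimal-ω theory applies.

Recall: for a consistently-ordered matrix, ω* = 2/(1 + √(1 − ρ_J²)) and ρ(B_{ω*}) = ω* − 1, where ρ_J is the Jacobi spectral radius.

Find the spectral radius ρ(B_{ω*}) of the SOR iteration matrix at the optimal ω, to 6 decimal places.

ρ_SOR = 0.968450

n=195: λ(B_J) = 1 − λ(A)/2 = cos(kπ/196); k=1 gives ρ_J = 0.999872.
√(1−ρ_J²) = |sin(π/196)| = 0.0160278
ω* = 2 / (1 + 0.0160278) = 2 / 1.0160278 ≈ 1.968450.
ρ_SOR = ω* − 1 ≈ 0.968450.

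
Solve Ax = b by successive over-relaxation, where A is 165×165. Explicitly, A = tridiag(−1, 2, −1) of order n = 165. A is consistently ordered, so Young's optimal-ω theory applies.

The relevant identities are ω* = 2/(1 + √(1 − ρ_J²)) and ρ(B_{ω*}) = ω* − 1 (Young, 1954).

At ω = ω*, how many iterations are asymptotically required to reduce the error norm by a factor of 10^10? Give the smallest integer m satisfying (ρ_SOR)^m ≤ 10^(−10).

With n=165, ρ(Jacobi) = cos(π/166) = 0.9998209.
1 − cos²(π/166) = sin²(π/166) ⇒ √(1−ρ_J²) = sin(π/166) = 0.0189241.
[ω*] 2 ÷ (1 + 0.0189241) = 2 ÷ 1.0189241 = 1.9628547.
ρ_SOR = ω* − 1 = 1.9628547 − 1 = 0.9628547.
Need (0.9628547)^m ≤ 10^(−10): m ≥ 10·ln10/|ln 0.9628547| = 23.0259/0.0378528 = 608.301 ⇒ m = 609.

m = 609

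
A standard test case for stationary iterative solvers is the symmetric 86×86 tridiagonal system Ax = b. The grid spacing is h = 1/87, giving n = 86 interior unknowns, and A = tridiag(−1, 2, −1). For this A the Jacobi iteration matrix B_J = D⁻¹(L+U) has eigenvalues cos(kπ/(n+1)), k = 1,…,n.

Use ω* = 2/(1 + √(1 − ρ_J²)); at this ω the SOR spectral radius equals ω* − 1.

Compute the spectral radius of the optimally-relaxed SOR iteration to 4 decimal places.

[ρ_J] n=86: ρ(B_J) = cos(π/(n+1)) = cos(π/87) = 0.9993.
√(1 − cos²(π/87)) = sin(π/87) ≈ 0.03610.
So ω* = 2/1.03610 = 1.9303 (Young).
ρ_SOR = ω* − 1 = 1.9303 − 1 = 0.9303.

ρ_SOR = 0.9303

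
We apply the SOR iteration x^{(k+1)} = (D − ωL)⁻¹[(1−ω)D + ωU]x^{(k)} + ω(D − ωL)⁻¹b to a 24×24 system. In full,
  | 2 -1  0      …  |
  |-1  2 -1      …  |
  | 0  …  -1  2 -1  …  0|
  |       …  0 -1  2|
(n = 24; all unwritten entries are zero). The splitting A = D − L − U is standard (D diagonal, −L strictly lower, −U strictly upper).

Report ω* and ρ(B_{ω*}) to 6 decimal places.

ω* = 1.777251, ρ_SOR = 0.777251

With n=24, ρ(Jacobi) = cos(π/25) = 0.992115.
root = sin(π/25) = 0.1253332  (since 1−cos² = sin²).
Young: ω* = 2/(1+√(1−ρ_J²)) = 2/(1+0.1253332) = 2/1.1253332 = 1.777251.
ρ(B_{ω*}) = ω*−1 = 0.777251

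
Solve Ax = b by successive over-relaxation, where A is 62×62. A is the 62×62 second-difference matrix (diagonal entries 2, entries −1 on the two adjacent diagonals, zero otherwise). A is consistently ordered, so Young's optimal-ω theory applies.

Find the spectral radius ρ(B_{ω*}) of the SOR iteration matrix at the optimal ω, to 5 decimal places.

With n=62, ρ(Jacobi) = cos(π/63) = 0.99876.
root = sin(π/63) = 0.049846  (since 1−cos² = sin²).
Then 2/(1+√(1−ρ_J²)) = 2/(1+0.049846); ω* = 2/1.049846 = 1.90504.
and ρ(B_{ω*}) = 1.90504 − 1 = 0.90504.

ρ_SOR = 0.90504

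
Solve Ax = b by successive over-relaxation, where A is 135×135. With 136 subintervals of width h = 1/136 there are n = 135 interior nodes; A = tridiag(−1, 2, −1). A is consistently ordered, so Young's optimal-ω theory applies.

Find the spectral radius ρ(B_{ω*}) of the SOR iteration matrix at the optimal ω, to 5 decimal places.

ρ_SOR = 0.95485

With n=135, ρ(Jacobi) = cos(π/136) = 0.99973.
√(1−ρ_J²) simplifies to sin(π/136) = 0.023098.
ω* = 2/(1 + 0.023098) = 2/1.023098 = 1.95485.
ρ_SOR = ω* − 1 ≈ 0.95485.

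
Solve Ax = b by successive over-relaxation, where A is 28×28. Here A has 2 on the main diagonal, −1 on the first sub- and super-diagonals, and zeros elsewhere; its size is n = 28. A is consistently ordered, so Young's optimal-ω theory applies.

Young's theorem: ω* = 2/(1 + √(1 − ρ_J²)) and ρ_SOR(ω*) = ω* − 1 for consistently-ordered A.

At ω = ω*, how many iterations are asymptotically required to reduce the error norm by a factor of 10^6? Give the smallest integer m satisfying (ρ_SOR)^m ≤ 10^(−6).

m = 64

ρ_J = max_k |cos(kπ/29)| = cos(π/29) = 0.9941380
√(1−ρ_J²) = |sin(π/29)| = 0.1081190
Then 2/(1+√(1−ρ_J²)) = 2/(1+0.1081190); ω* = 2/1.1081190 = 1.8048603.
At ω = 1.8048603 every |λ(B_ω)| = ω−1, so ρ_SOR = 0.8048603.
Need (0.8048603)^m ≤ 10^(−6): m ≥ 6·ln10/|ln 0.8048603| = 13.8155/0.217087 = 63.640 ⇒ m = 64.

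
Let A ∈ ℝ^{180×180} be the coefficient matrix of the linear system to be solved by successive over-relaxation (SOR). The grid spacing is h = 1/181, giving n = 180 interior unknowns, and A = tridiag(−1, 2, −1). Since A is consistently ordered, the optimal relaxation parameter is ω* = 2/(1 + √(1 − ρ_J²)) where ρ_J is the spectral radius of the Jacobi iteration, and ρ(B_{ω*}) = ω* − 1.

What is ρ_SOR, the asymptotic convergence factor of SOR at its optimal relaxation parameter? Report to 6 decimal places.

ρ_SOR = 0.965880

spectrum of D⁻¹(L+U) = {cos(kπ/181) : 1≤k≤180}; ρ_J = cos(π/181) = 0.999849.
1 − cos²(π/181) = sin²(π/181) ⇒ √(1−ρ_J²) = sin(π/181) = 0.0173560.
ω* = 2/(1+0.0173560) = 1.965880
ρ_SOR = ω* − 1 = 1.965880 − 1 = 0.965880.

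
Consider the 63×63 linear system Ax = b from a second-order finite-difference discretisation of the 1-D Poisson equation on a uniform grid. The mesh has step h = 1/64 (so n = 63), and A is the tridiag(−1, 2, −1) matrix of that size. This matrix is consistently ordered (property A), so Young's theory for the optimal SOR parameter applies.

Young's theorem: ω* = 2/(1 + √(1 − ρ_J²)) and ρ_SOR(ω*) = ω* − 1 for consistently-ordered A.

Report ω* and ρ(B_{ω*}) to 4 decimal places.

B_J for the 63×63 system has eigenvalues cos(kπ/64); ρ_J = cos(π/64) = 0.9988.
1 − cos²(π/64) = sin²(π/64) ⇒ √(1−ρ_J²) = sin(π/64) = 0.04907.
ω* = 2/(1+0.04907) = 1.9065
[ρ_SOR] ω* − 1 = 0.9065.

ω* = 1.9065, ρ_SOR = 0.9065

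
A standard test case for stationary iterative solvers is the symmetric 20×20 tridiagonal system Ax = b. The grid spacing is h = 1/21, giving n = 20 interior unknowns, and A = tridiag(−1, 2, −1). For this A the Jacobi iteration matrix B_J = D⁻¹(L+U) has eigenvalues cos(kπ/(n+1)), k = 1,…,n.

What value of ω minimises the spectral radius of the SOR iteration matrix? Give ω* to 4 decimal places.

ω* = 1.7406

ρ_J = max_k |cos(kπ/21)| = cos(π/21) = 0.9888
1 − cos²(π/21) = sin²(π/21) ⇒ √(1−ρ_J²) = sin(π/21) = 0.14904.
ω* = 2/(1+0.14904) = 1.7406
[ρ_SOR] ω* − 1 = 0.7406.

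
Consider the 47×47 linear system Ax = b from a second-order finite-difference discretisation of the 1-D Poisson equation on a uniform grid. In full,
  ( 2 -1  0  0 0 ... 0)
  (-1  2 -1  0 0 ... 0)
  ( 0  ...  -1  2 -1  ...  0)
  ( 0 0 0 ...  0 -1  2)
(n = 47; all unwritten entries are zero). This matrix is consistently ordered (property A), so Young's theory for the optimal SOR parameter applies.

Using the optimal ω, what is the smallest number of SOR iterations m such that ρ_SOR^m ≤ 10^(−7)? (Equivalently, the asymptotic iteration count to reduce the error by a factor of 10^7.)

ρ_J = max_k |cos(kπ/48)| = cos(π/48) = 0.9978589
1 − cos²(π/48) = sin²(π/48) ⇒ √(1−ρ_J²) = sin(π/48) = 0.0654031.
ω* = 2 / (1 + 0.0654031) = 2 / 1.0654031 ≈ 1.8772237.
ρ(B_{ω*}) = ω*−1 = 0.8772237
m ≥ 7·ln10 / (−ln 0.8772237) = 123.046; smallest integer m = 124.

m = 124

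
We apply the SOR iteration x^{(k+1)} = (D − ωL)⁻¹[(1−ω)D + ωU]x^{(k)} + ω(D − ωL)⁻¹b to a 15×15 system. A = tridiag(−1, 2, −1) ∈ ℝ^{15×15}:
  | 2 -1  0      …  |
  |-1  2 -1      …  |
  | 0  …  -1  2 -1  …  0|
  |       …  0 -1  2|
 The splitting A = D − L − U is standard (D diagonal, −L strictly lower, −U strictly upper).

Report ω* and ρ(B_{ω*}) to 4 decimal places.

n=15: λ(B_J) = 1 − λ(A)/2 = cos(kπ/16); k=1 gives ρ_J = 0.9808.
√(1−ρ_J²) = |sin(π/16)| = 0.19509
Young: ω* = 2/(1+√(1−ρ_J²)) = 2/(1+0.19509) = 2/1.19509 = 1.6735.
At ω = 1.6735 every |λ(B_ω)| = ω−1, so ρ_SOR = 0.6735.

ω* = 1.6735, ρ_SOR = 0.6735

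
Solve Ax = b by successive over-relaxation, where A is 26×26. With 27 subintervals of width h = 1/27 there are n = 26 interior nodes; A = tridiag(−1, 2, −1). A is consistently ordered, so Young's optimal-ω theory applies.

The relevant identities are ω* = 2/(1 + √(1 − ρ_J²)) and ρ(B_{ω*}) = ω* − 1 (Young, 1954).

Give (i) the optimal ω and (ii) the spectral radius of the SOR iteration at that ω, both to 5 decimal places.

ω* = 1.79197, ρ_SOR = 0.79197

[ρ_J] n=26: ρ(B_J) = cos(π/(n+1)) = cos(π/27) = 0.99324.
√(1 − cos²(π/27)) = sin(π/27) ≈ 0.116093.
[ω*] 2 ÷ (1 + 0.116093) = 2 ÷ 1.116093 = 1.79197.
At ω = 1.79197 every |λ(B_ω)| = ω−1, so ρ_SOR = 0.79197.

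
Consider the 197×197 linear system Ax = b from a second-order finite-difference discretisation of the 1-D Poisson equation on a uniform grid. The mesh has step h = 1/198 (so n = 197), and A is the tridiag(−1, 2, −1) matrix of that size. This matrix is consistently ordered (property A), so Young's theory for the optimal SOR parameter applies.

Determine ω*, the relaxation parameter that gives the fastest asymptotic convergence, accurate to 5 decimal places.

ω* = 1.96876

spectrum of D⁻¹(L+U) = {cos(kπ/198) : 1≤k≤197}; ρ_J = cos(π/198) = 0.99987.
√(1 − cos²(π/198)) = sin(π/198) ≈ 0.015866.
ω* = 2/(1 + 0.015866) = 2/1.015866 = 1.96876.
and ρ(B_{ω*}) = 1.96876 − 1 = 0.96876.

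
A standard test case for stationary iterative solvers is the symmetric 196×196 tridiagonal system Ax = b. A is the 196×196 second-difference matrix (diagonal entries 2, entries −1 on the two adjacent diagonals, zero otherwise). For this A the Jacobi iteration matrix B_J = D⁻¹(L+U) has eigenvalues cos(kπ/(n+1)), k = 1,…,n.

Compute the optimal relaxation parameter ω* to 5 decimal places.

ρ_J = max_k |cos(kπ/197)| = cos(π/197) = 0.99987
√(1−ρ_J²) simplifies to sin(π/197) = 0.015946.
Young: ω* = 2/(1+√(1−ρ_J²)) = 2/(1+0.015946) = 2/1.015946 = 1.96861.
and ρ(B_{ω*}) = 1.96861 − 1 = 0.96861.

ω* = 1.96861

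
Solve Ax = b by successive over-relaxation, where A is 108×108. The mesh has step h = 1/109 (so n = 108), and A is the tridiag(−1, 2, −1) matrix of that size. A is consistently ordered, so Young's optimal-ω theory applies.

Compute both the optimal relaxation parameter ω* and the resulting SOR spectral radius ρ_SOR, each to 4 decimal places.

ω* = 1.9440, ρ_SOR = 0.9440

[ρ_J] n=108: ρ(B_J) = cos(π/(n+1)) = cos(π/109) = 0.9996.
√(1−ρ_J²) simplifies to sin(π/109) = 0.02882.
ω* = 2 / (1 + 0.02882) = 2 / 1.02882 ≈ 1.9440.
and ρ(B_{ω*}) = 1.9440 − 1 = 0.9440.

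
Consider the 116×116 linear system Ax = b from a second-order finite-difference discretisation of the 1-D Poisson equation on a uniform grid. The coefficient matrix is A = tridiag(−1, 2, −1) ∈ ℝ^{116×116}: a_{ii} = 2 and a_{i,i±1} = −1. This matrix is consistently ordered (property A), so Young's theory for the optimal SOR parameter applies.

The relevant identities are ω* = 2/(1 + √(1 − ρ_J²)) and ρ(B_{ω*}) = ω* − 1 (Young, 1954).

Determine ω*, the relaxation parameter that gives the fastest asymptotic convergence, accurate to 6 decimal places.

n=116: λ(B_J) = 1 − λ(A)/2 = cos(kπ/117); k=1 gives ρ_J = 0.999640.
√(1 − cos²(π/117)) = sin(π/117) ≈ 0.0268480.
Then 2/(1+√(1−ρ_J²)) = 2/(1+0.0268480); ω* = 2/1.0268480 = 1.947708.
ρ_SOR = ω* − 1 ≈ 0.947708.

ω* = 1.947708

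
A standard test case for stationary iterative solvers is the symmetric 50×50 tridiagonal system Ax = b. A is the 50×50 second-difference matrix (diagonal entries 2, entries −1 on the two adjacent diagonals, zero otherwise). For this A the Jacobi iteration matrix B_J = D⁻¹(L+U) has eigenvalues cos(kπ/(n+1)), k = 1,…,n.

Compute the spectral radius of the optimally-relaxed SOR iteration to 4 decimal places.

spectrum of D⁻¹(L+U) = {cos(kπ/51) : 1≤k≤50}; ρ_J = cos(π/51) = 0.9981.
√(1−ρ_J²) simplifies to sin(π/51) = 0.06156.
Young: ω* = 2/(1+√(1−ρ_J²)) = 2/(1+0.06156) = 2/1.06156 = 1.8840.
Hence ρ(B_{ω*}) = 1.8840 − 1 = 0.8840.

ρ_SOR = 0.8840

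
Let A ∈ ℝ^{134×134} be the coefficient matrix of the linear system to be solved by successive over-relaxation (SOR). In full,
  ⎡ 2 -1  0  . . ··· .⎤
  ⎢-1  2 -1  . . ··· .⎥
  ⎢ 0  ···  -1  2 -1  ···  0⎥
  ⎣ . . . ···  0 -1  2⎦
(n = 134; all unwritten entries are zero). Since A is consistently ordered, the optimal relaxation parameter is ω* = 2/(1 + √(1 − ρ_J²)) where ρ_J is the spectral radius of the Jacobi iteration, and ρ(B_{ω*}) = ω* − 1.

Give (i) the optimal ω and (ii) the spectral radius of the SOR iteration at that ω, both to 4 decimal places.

½·tridiag(1,0,1) at n=134: λ_k = cos(kπ/135); max |λ| at k=1 ⇒ ρ_J = cos(π/135) ≈ 0.9997.
√(1−ρ_J²) = |sin(π/135)| = 0.02327
[ω*] 2 ÷ (1 + 0.02327) = 2 ÷ 1.02327 = 1.9545.
Hence ρ(B_{ω*}) = 1.9545 − 1 = 0.9545.

ω* = 1.9545, ρ_SOR = 0.9545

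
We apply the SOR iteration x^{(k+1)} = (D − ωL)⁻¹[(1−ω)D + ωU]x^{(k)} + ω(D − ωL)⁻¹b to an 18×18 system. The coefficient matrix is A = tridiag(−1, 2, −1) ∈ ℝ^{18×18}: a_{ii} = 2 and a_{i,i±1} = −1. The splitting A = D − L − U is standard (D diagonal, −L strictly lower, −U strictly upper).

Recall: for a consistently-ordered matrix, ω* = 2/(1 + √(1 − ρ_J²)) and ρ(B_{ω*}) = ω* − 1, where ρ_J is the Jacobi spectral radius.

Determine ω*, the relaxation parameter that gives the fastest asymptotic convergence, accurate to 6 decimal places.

With n=18, ρ(Jacobi) = cos(π/19) = 0.986361.
√(1−ρ_J²) simplifies to sin(π/19) = 0.1645946.
Then 2/(1+√(1−ρ_J²)) = 2/(1+0.1645946); ω* = 2/1.1645946 = 1.717336.
ρ_SOR = ω* − 1 = 1.717336 − 1 = 0.717336.

ω* = 1.717336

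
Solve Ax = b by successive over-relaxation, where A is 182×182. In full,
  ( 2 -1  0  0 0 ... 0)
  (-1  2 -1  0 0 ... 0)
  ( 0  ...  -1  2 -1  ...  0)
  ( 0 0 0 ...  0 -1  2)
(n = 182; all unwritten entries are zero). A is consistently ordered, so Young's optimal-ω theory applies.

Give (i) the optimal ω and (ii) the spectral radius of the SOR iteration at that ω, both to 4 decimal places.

With n=182, ρ(Jacobi) = cos(π/183) = 0.9999.
√(1−ρ_J²) = |sin(π/183)| = 0.01717
Young: ω* = 2/(1+√(1−ρ_J²)) = 2/(1+0.01717) = 2/1.01717 = 1.9662.
and ρ(B_{ω*}) = 1.9662 − 1 = 0.9662.

ω* = 1.9662, ρ_SOR = 0.9662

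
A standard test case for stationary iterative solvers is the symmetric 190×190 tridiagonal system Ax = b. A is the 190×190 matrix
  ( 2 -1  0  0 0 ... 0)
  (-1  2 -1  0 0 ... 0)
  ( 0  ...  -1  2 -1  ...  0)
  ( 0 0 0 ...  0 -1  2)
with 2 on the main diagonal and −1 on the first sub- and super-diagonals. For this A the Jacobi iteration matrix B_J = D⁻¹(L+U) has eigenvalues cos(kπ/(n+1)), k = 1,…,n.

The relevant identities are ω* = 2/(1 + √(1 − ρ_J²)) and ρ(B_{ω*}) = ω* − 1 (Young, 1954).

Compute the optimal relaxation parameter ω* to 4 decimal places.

n=190: λ(B_J) = 1 − λ(A)/2 = cos(kπ/191); k=1 gives ρ_J = 0.9999.
√(1−ρ_J²) simplifies to sin(π/191) = 0.01645.
ω* = 2 / (1 + 0.01645) = 2 / 1.01645 ≈ 1.9676.
[ρ_SOR] ω* − 1 = 0.9676.

ω* = 1.9676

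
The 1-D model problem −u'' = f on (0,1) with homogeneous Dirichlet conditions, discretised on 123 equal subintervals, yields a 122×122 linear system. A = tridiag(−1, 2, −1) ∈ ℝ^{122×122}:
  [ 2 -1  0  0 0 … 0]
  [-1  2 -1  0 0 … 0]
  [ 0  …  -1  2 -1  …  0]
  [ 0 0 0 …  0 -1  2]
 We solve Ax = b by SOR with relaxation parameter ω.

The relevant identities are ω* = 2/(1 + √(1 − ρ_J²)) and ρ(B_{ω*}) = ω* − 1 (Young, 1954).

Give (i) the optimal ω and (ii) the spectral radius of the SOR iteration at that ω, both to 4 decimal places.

ω* = 1.9502, ρ_SOR = 0.9502

½·tridiag(1,0,1) at n=122: λ_k = cos(kπ/123); max |λ| at k=1 ⇒ ρ_J = cos(π/123) ≈ 0.9997.
√(1−ρ_J²) = |sin(π/123)| = 0.02554
So ω* = 2/1.02554 = 1.9502 (Young).
[ρ_SOR] ω* − 1 = 0.9502.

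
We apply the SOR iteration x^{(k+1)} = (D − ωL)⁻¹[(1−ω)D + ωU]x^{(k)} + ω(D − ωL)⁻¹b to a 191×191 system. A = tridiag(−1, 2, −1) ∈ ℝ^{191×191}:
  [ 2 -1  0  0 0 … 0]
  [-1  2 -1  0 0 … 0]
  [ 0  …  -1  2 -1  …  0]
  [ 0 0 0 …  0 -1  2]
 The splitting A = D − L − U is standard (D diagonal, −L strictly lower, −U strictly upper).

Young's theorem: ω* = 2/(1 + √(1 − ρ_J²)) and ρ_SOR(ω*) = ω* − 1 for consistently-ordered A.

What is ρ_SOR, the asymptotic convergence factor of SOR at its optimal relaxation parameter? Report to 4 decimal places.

½·tridiag(1,0,1) at n=191: λ_k = cos(kπ/192); max |λ| at k=1 ⇒ ρ_J = cos(π/192) ≈ 0.9999.
√(1 − cos²(π/192)) = sin(π/192) ≈ 0.01636.
[ω*] 2 ÷ (1 + 0.01636) = 2 ÷ 1.01636 = 1.9678.
ρ_SOR = ω* − 1 = 1.9678 − 1 = 0.9678.

ρ_SOR = 0.9678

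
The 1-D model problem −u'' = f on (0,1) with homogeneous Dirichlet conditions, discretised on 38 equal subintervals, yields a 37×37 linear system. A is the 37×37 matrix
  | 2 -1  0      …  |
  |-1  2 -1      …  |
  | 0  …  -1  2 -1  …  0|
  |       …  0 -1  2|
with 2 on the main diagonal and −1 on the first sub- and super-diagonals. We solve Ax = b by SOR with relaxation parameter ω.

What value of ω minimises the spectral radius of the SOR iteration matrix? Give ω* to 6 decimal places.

ω* = 1.847440

B_J for the 37×37 system has eigenvalues cos(kπ/38); ρ_J = cos(π/38) = 0.996584.
root = sin(π/38) = 0.0825793  (since 1−cos² = sin²).
Young: ω* = 2/(1+√(1−ρ_J²)) = 2/(1+0.0825793) = 2/1.0825793 = 1.847440.
ρ_SOR = ω* − 1 ≈ 0.847440.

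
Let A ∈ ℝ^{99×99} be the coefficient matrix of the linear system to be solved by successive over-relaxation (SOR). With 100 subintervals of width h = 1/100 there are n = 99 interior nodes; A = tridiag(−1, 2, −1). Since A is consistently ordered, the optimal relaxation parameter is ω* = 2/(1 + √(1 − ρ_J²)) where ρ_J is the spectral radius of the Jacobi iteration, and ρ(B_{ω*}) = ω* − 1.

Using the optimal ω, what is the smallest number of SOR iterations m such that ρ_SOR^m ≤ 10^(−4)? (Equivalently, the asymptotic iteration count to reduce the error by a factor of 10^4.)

[ρ_J] n=99: ρ(B_J) = cos(π/(n+1)) = cos(π/100) = 0.9995066.
1 − cos²(π/100) = sin²(π/100) ⇒ √(1−ρ_J²) = sin(π/100) = 0.0314108.
ω* = 2/(1 + 0.0314108) = 2/1.0314108 = 1.9390916.
[ρ_SOR] ω* − 1 = 0.9390916.
For 4 digits: m = 4·ln10 / (−ln 0.9390916) = 9.21034/0.0628423 = 146.563; round up → m = 147.

m = 147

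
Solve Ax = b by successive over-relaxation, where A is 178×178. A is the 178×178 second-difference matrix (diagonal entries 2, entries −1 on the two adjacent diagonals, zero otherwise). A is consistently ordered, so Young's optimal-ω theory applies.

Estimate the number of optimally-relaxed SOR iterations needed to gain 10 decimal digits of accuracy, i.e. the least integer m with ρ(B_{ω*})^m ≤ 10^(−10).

m = 656

B_J for the 178×178 system has eigenvalues cos(kπ/179); ρ_J = cos(π/179) = 0.9998460.
1 − cos²(π/179) = sin²(π/179) ⇒ √(1−ρ_J²) = sin(π/179) = 0.0175499.
ω* = 2/(1+0.0175499) = 1.9655056
and ρ(B_{ω*}) = 1.9655056 − 1 = 0.9655056.
ρ_SOR^m ≤ 10^(−10) ⇔ m ≥ 10·ln10/(−ln 0.9655056) = 23.0259/0.0351034 = 655.945; m = ⌈655.945⌉ = 656.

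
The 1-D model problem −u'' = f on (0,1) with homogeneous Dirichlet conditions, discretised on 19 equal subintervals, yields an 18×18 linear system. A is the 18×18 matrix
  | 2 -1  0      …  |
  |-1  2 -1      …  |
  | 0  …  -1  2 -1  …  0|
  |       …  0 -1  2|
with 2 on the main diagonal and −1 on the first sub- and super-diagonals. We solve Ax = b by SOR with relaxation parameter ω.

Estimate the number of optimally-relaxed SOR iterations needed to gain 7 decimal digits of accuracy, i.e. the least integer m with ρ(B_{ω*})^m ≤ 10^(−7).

½·tridiag(1,0,1) at n=18: λ_k = cos(kπ/19); max |λ| at k=1 ⇒ ρ_J = cos(π/19) ≈ 0.9863613.
√(1−ρ_J²) simplifies to sin(π/19) = 0.1645946.
ω* = 2 / (1 + 0.1645946) = 2 / 1.1645946 ≈ 1.7173358.
ρ_SOR = ω* − 1 = 1.7173358 − 1 = 0.7173358.
7·ln10 = 16.1181; −ln(0.7173358) = 0.332211; m = ⌈16.1181/0.332211⌉ = ⌈48.518⌉ = 49.

m = 49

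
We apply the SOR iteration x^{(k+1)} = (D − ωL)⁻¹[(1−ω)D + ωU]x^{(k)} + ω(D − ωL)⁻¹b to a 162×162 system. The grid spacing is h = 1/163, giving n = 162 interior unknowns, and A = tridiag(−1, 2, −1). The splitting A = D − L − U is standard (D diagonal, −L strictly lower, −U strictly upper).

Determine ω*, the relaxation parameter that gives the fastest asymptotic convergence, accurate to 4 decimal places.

ω* = 1.9622

½·tridiag(1,0,1) at n=162: λ_k = cos(kπ/163); max |λ| at k=1 ⇒ ρ_J = cos(π/163) ≈ 0.9998.
√(1 − cos²(π/163)) = sin(π/163) ≈ 0.01927.
So ω* = 2/1.01927 = 1.9622 (Young).
and ρ(B_{ω*}) = 1.9622 − 1 = 0.9622.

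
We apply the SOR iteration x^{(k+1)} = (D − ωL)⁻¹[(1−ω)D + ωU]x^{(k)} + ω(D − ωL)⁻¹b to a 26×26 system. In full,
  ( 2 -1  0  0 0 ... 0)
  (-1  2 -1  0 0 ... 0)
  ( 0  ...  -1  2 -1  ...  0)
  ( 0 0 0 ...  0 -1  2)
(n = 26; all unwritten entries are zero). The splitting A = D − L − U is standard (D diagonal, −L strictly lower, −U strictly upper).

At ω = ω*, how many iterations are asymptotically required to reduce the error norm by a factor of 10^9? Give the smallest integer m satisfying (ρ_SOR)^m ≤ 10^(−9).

m = 89

B_J for the 26×26 system has eigenvalues cos(kπ/27); ρ_J = cos(π/27) = 0.9932384.
√(1−ρ_J²) simplifies to sin(π/27) = 0.1160929.
[ω*] 2 ÷ (1 + 0.1160929) = 2 ÷ 1.1160929 = 1.7919655.
ρ_SOR = ω* − 1 ≈ 0.7919655.
For 9 digits: m = 9·ln10 / (−ln 0.7919655) = 20.7233/0.233237 = 88.851; round up → m = 89.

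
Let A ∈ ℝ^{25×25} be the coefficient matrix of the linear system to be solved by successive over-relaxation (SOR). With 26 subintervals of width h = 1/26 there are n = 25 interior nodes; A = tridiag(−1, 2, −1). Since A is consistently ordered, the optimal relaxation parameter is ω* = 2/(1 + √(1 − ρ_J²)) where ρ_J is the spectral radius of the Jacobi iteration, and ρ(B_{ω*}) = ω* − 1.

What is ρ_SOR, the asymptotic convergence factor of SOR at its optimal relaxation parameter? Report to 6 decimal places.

ρ_SOR = 0.784859

ρ_J = max_k |cos(kπ/26)| = cos(π/26) = 0.992709
root = sin(π/26) = 0.1205367  (since 1−cos² = sin²).
So ω* = 2/1.1205367 = 1.784859 (Young).
[ρ_SOR] ω* − 1 = 0.784859.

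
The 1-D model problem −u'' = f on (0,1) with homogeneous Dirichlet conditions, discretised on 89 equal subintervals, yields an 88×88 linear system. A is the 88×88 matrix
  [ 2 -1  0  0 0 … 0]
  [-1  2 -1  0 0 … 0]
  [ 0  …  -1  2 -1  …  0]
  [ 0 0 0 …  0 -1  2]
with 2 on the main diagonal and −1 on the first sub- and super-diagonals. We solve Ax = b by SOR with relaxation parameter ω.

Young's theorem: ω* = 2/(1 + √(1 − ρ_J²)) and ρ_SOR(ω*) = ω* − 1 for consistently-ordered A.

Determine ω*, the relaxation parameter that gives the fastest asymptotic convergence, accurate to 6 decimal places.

ω* = 1.931823

B_J for the 88×88 system has eigenvalues cos(kπ/89); ρ_J = cos(π/89) = 0.999377.
√(1−ρ_J²) simplifies to sin(π/89) = 0.0352915.
Young: ω* = 2/(1+√(1−ρ_J²)) = 2/(1+0.0352915) = 2/1.0352915 = 1.931823.
[ρ_SOR] ω* − 1 = 0.931823.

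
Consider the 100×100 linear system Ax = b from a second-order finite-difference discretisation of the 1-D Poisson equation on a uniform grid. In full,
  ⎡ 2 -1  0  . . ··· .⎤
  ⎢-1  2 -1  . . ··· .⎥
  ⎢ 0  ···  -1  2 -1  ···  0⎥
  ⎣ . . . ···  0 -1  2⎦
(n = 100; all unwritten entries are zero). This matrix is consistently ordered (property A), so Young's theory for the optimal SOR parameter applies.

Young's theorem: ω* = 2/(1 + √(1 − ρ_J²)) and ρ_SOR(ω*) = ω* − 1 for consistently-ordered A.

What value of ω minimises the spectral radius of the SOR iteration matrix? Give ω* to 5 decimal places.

B_J for the 100×100 system has eigenvalues cos(kπ/101); ρ_J = cos(π/101) = 0.99952.
√(1−ρ_J²) = |sin(π/101)| = 0.031100
So ω* = 2/1.031100 = 1.93968 (Young).
At ω = 1.93968 every |λ(B_ω)| = ω−1, so ρ_SOR = 0.93968.

ω* = 1.93968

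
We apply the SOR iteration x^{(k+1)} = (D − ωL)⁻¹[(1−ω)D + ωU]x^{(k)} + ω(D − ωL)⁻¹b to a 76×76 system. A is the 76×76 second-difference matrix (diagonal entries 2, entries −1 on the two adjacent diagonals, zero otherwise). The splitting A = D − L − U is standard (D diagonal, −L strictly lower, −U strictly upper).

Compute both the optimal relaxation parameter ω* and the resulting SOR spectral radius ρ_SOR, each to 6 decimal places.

ω* = 1.921620, ρ_SOR = 0.921620

½·tridiag(1,0,1) at n=76: λ_k = cos(kπ/77); max |λ| at k=1 ⇒ ρ_J = cos(π/77) ≈ 0.999168.
√(1 − cos²(π/77)) = sin(π/77) ≈ 0.0407886.
ω* = 2/(1+0.0407886) = 1.921620
ρ(B_{ω*}) = ω*−1 = 0.921620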